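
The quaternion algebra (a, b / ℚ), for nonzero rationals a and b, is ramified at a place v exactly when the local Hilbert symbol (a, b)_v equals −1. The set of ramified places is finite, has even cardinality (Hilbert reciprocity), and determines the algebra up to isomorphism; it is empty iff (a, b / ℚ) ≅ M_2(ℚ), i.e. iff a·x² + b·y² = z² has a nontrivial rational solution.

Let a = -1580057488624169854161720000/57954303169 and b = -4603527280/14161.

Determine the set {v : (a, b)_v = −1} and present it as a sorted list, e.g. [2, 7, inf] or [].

(a, b) ≡ (-7843, -4495) mod (ℚ^×)²; places V = {2, 3, 5, 7, 11, 13, 17, 23, 29, 31, ∞}.
(a,b)_31: α=3, u≡22; β=1, v≡5 (mod 31); (22|31)=-1, (5|31)=+1; sign (−1)^1·-1^1·+1^3 = +1.
(a,b)_3: α=2, u≡2; β=0, v≡2 (mod 3); (2|3)=-1, (2|3)=-1; sign (−1)^0·-1^0·-1^2 = +1.
(a,b)_7: α=-4, u≡4; β=-2, v≡6 (mod 7); (4|7)=+1, (6|7)=-1; sign (−1)^0·+1^-2·-1^-4 = +1.
(a,b)_5: α=4, u≡2; β=1, v≡4 (mod 5); (2|5)=-1, (4|5)=+1; sign (−1)^0·-1^1·+1^4 = -1.
(a,b)_23: α=5, u≡2; β=2, v≡9 (mod 23); (2|23)=+1, (9|23)=+1; sign (−1)^0·+1^2·+1^5 = +1.
(a,b)_13: α=2, u≡1; β=0, v≡3 (mod 13); (1|13)=+1, (3|13)=+1; sign (−1)^0·+1^0·+1^2 = +1.
(a,b)_29: α=2, u≡7; β=1, v≡19 (mod 29); (7|29)=+1, (19|29)=-1; sign (−1)^0·+1^1·-1^2 = +1.
(a,b)_∞: sgn(-7843)=−, sgn(-4495)=−, so -1.
(a,b)_17: α=-6, u≡3; β=-2, v≡3 (mod 17); (3|17)=-1, (3|17)=-1; sign (−1)^0·-1^-2·-1^-6 = +1.
(a,b)_2: α=6, β=4; u≡5, v≡1 (mod 8); ε(u)ε(v)=0·0, αω(v)=6·0, βω(u)=4·1; sum ≡ 0  ⇒  +1.
(a,b)_11: α=5, u≡10; β=2, v≡5 (mod 11); (10|11)=-1, (5|11)=+1; sign (−1)^0·-1^2·+1^5 = +1.
Ram(-7843, -4495) = {5, ∞}; no ℚ_5-point on the conic.

[5, inf]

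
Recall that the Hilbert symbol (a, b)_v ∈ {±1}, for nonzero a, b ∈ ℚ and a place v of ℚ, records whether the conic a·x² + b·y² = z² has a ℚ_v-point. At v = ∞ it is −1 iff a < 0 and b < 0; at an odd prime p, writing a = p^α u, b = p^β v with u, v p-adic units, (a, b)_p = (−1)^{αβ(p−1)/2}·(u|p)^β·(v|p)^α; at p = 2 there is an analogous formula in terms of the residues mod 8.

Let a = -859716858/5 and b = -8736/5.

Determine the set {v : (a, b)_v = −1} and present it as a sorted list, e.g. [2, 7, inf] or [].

[5, inf]

(a, b) ≡ (-4290, -2730) mod (ℚ^×)²; places V = {2, 3, 5, 7, 11, 13, ∞}.
(a,b)_5: α=-1, u≡2; β=-1, v≡4 (mod 5); (2|5)=-1, (4|5)=+1; sign (−1)^0·-1^-1·+1^-1 = -1.
(a,b)_13: α=3, u≡5; β=1, v≡6 (mod 13); (5|13)=-1, (6|13)=-1; sign (−1)^0·-1^1·-1^3 = +1.
(a,b)_11: α=3, u≡7; β=0, v≡4 (mod 11); (7|11)=-1, (4|11)=+1; sign (−1)^0·-1^0·+1^3 = +1.
(a,b)_7: α=2, u≡4; β=1, v≡1 (mod 7); (4|7)=+1, (1|7)=+1; sign (−1)^0·+1^1·+1^2 = +1.
(a,b)_∞: sgn(-4290)=−, sgn(-2730)=−, so -1.
(a,b)_2: α=1, β=5; u≡7, v≡3 (mod 8); ε(u)ε(v)=1·1, αω(v)=1·1, βω(u)=5·0; sum ≡ 0  ⇒  +1.
(a,b)_3: α=1, u≡1; β=1, v≡2 (mod 3); (1|3)=+1, (2|3)=-1; sign (−1)^1·+1^1·-1^1 = +1.
Ram(-4290, -2730) = {5, ∞}; no ℚ_5-point on the conic.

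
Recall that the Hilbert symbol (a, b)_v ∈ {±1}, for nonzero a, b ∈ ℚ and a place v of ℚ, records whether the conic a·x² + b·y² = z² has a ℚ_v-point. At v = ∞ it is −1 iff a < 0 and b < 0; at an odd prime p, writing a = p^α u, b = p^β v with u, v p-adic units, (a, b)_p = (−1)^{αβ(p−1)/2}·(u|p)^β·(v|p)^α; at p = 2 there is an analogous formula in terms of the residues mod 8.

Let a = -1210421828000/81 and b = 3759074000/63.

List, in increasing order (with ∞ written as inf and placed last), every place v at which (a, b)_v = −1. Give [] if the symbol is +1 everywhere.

[11, 17, 19, 23]

Mod squares: a ≡ -5720330, b ≡ 124355. Check v ∈ {∞, 2, 3, 5, 7, 11, 17, 19, 23}.
v=∞: -5720330 < 0 and 124355 > 0  ⇒  (a,b)_∞ = +1.
v=3: a=3^-4·(≡1), b=3^-2·(≡2) mod 3; (1|3)=+1, (2|3)=-1; (−1)^{-4·-2·1}·(+1)^-2·(-1)^-4 = +1.
v=5: a=5^3·(≡1), b=5^3·(≡4) mod 5; (1|5)=+1, (4|5)=+1; (−1)^{3·3·2}·(+1)^3·(+1)^3 = +1.
v=11: a=11^1·(≡6), b=11^1·(≡10) mod 11; (6|11)=-1, (10|11)=-1; (−1)^{1·1·5}·(-1)^1·(-1)^1 = -1.
v=19: a=19^1·(≡9), b=19^1·(≡17) mod 19; (9|19)=+1, (17|19)=+1; (−1)^{1·1·9}·(+1)^1·(+1)^1 = -1.
v=2: v_2(a)=5, v_2(b)=4; units ≡ 3, 3 (mod 8); ε·ε+αω+βω = 1·1+5·1+4·1 ≡ 0  ⇒  (a,b)_2 = +1.
v=7: a=7^1·(≡4), b=7^-1·(≡5) mod 7; (4|7)=+1, (5|7)=-1; (−1)^{1·-1·3}·(+1)^-1·(-1)^1 = +1.
v=17: a=17^1·(≡15), b=17^1·(≡12) mod 17; (15|17)=+1, (12|17)=-1; (−1)^{1·1·8}·(+1)^1·(-1)^1 = -1.
v=23: a=23^3·(≡9), b=23^2·(≡21) mod 23; (9|23)=+1, (21|23)=-1; (−1)^{3·2·11}·(+1)^2·(-1)^3 = -1.
|Ram(-5720330, 124355)| = 4, even; anisotropic at {11, 17, 19, 23}.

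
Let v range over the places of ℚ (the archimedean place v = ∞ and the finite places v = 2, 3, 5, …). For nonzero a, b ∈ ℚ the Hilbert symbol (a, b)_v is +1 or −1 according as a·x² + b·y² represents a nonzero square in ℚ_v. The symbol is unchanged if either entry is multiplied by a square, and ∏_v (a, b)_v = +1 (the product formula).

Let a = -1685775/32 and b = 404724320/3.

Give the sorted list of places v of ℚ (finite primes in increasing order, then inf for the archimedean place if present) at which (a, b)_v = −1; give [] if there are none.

[5, 7, 13, 19]

(a, b) ≡ (-798, 4290) mod (ℚ^×)²; places V = {2, 3, 5, 7, 11, 13, 19, ∞}.
(a,b)_13: α=2, u≡8; β=1, v≡2 (mod 13); (8|13)=-1, (2|13)=-1; sign (−1)^0·-1^1·-1^2 = -1.
(a,b)_∞: sgn(-798)=−, sgn(4290)=+, so +1.
(a,b)_3: α=1, u≡1; β=-1, v≡2 (mod 3); (1|3)=+1, (2|3)=-1; sign (−1)^1·+1^-1·-1^1 = +1.
(a,b)_2: α=-5, β=5; u≡1, v≡1 (mod 8); ε(u)ε(v)=0·0, αω(v)=-5·0, βω(u)=5·0; sum ≡ 0  ⇒  +1.
(a,b)_7: α=1, u≡6; β=2, v≡3 (mod 7); (6|7)=-1, (3|7)=-1; sign (−1)^0·-1^2·-1^1 = -1.
(a,b)_5: α=2, u≡2; β=1, v≡3 (mod 5); (2|5)=-1, (3|5)=-1; sign (−1)^0·-1^1·-1^2 = -1.
(a,b)_11: α=0, u≡3; β=1, v≡4 (mod 11); (3|11)=+1, (4|11)=+1; sign (−1)^0·+1^1·+1^0 = +1.
(a,b)_19: α=1, u≡15; β=2, v≡2 (mod 19); (15|19)=-1, (2|19)=-1; sign (−1)^0·-1^2·-1^1 = -1.
(-798, 4290 / ℚ) ramifies at {5, 7, 13, 19}: a division algebra.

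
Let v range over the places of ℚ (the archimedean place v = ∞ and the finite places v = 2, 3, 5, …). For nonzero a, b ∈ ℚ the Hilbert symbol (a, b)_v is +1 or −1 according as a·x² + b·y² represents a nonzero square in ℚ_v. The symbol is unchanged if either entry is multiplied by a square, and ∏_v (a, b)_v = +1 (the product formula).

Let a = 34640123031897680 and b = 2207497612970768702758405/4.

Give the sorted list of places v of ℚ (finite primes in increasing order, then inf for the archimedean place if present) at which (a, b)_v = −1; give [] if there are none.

[37, 43]

(a, b) ≡ (5, 104043445) mod (ℚ^×)²; places V = {2, 5, 7, 11, 29, 37, 41, 43, ∞}.
(a,b)_5: α=1, u≡1; β=1, v≡4 (mod 5); (1|5)=+1, (4|5)=+1; sign (−1)^0·+1^1·+1^1 = +1.
(a,b)_7: α=0, u≡3; β=2, v≡4 (mod 7); (3|7)=-1, (4|7)=+1; sign (−1)^0·-1^2·+1^0 = +1.
(a,b)_11: α=2, u≡4; β=3, v≡7 (mod 11); (4|11)=+1, (7|11)=-1; sign (−1)^0·+1^3·-1^2 = +1.
(a,b)_∞: sgn(5)=+, sgn(104043445)=+, so +1.
(a,b)_41: α=2, u≡5; β=3, v≡4 (mod 41); (5|41)=+1, (4|41)=+1; sign (−1)^0·+1^3·+1^2 = +1.
(a,b)_37: α=2, u≡17; β=3, v≡2 (mod 37); (17|37)=-1, (2|37)=-1; sign (−1)^0·-1^3·-1^2 = -1.
(a,b)_2: α=4, β=-2; u≡5, v≡5 (mod 8); ε(u)ε(v)=0·0, αω(v)=4·1, βω(u)=-2·1; sum ≡ 0  ⇒  +1.
(a,b)_43: α=2, u≡37; β=3, v≡29 (mod 43); (37|43)=-1, (29|43)=-1; sign (−1)^0·-1^3·-1^2 = -1.
(a,b)_29: α=2, u≡9; β=3, v≡23 (mod 29); (9|29)=+1, (23|29)=+1; sign (−1)^0·+1^3·+1^2 = +1.
Ram(5, 104043445) = {37, 43}; no ℚ_37-point on the conic.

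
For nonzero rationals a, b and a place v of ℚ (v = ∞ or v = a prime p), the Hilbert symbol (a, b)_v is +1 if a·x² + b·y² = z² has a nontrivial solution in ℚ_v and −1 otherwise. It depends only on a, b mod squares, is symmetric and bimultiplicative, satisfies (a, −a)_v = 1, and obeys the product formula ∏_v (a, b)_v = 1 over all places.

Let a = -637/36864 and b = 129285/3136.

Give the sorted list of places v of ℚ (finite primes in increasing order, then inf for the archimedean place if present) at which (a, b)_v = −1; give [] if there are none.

(a, b) ≡ (-13, 85) mod (ℚ^×)²; places V = {2, 3, 5, 7, 13, 17, ∞}.
(a,b)_5: α=0, u≡2; β=1, v≡2 (mod 5); (2|5)=-1, (2|5)=-1; sign (−1)^0·-1^1·-1^0 = -1.
(a,b)_2: α=-12, β=-6; u≡3, v≡5 (mod 8); ε(u)ε(v)=1·0, αω(v)=-12·1, βω(u)=-6·1; sum ≡ 0  ⇒  +1.
(a,b)_17: α=0, u≡16; β=1, v≡5 (mod 17); (16|17)=+1, (5|17)=-1; sign (−1)^0·+1^1·-1^0 = +1.
(a,b)_∞: sgn(-13)=−, sgn(85)=+, so +1.
(a,b)_7: α=2, u≡4; β=-2, v≡2 (mod 7); (4|7)=+1, (2|7)=+1; sign (−1)^0·+1^-2·+1^2 = +1.
(a,b)_3: α=-2, u≡2; β=2, v≡1 (mod 3); (2|3)=-1, (1|3)=+1; sign (−1)^0·-1^2·+1^-2 = +1.
(a,b)_13: α=1, u≡9; β=2, v≡8 (mod 13); (9|13)=+1, (8|13)=-1; sign (−1)^0·+1^2·-1^1 = -1.
|Ram(-13, 85)| = 2, even; anisotropic at {5, 13}.

[5, 13]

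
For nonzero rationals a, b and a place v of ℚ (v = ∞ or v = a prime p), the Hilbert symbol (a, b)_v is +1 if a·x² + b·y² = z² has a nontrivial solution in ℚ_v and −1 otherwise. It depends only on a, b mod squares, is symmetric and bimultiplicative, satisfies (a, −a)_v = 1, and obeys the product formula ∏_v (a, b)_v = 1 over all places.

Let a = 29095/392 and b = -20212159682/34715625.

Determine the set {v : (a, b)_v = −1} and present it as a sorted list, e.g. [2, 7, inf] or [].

Mod squares: a ≡ 110, b ≡ -210. Check v ∈ {∞, 2, 3, 5, 7, 11, 13, 19, 23, 37}.
v=11: a=11^1·(≡7), b=11^2·(≡8) mod 11; (7|11)=-1, (8|11)=-1; (−1)^{1·2·5}·(-1)^2·(-1)^1 = -1.
v=∞: 110 > 0 and -210 < 0  ⇒  (a,b)_∞ = +1.
v=2: v_2(a)=-3, v_2(b)=1; units ≡ 7, 7 (mod 8); ε·ε+αω+βω = 1·1+-3·0+1·0 ≡ 1  ⇒  (a,b)_2 = -1.
v=3: a=3^0·(≡2), b=3^-1·(≡2) mod 3; (2|3)=-1, (2|3)=-1; (−1)^{0·-1·1}·(-1)^-1·(-1)^0 = -1.
v=37: a=37^0·(≡9), b=37^2·(≡16) mod 37; (9|37)=+1, (16|37)=+1; (−1)^{0·2·18}·(+1)^2·(+1)^0 = +1.
v=13: a=13^0·(≡7), b=13^2·(≡2) mod 13; (7|13)=-1, (2|13)=-1; (−1)^{0·2·6}·(-1)^2·(-1)^0 = +1.
v=5: a=5^1·(≡2), b=5^-5·(≡2) mod 5; (2|5)=-1, (2|5)=-1; (−1)^{1·-5·2}·(-1)^-5·(-1)^1 = +1.
v=7: a=7^-2·(≡3), b=7^-1·(≡6) mod 7; (3|7)=-1, (6|7)=-1; (−1)^{-2·-1·3}·(-1)^-1·(-1)^-2 = -1.
v=19: a=19^0·(≡10), b=19^2·(≡3) mod 19; (10|19)=-1, (3|19)=-1; (−1)^{0·2·9}·(-1)^2·(-1)^0 = +1.
v=23: a=23^2·(≡9), b=23^-2·(≡10) mod 23; (9|23)=+1, (10|23)=-1; (−1)^{2·-2·11}·(+1)^-2·(-1)^2 = +1.
(110, -210 / ℚ) ramifies at {2, 3, 7, 11}: a division algebra.

[2, 3, 7, 11]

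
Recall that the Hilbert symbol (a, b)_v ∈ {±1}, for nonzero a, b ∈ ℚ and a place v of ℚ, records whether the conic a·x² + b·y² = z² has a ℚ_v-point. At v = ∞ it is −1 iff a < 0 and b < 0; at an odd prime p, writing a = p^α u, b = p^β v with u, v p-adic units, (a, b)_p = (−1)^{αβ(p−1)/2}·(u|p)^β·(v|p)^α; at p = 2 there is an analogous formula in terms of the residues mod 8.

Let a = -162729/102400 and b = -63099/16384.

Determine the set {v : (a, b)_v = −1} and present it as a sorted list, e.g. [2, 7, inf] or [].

[41, inf]

(a, b) ≡ (-41, -779) mod (ℚ^×)²; places V = {2, 3, 5, 7, 19, 41, ∞}.
(a,b)_5: α=-2, u≡1; β=0, v≡4 (mod 5); (1|5)=+1, (4|5)=+1; sign (−1)^0·+1^0·+1^-2 = +1.
(a,b)_∞: sgn(-41)=−, sgn(-779)=−, so -1.
(a,b)_3: α=4, u≡1; β=4, v≡1 (mod 3); (1|3)=+1, (1|3)=+1; sign (−1)^0·+1^4·+1^4 = +1.
(a,b)_19: α=0, u≡7; β=1, v≡7 (mod 19); (7|19)=+1, (7|19)=+1; sign (−1)^0·+1^1·+1^0 = +1.
(a,b)_7: α=2, u≡1; β=0, v≡5 (mod 7); (1|7)=+1, (5|7)=-1; sign (−1)^0·+1^0·-1^2 = +1.
(a,b)_41: α=1, u≡36; β=1, v≡27 (mod 41); (36|41)=+1, (27|41)=-1; sign (−1)^0·+1^1·-1^1 = -1.
(a,b)_2: α=-12, β=-14; u≡7, v≡5 (mod 8); ε(u)ε(v)=1·0, αω(v)=-12·1, βω(u)=-14·0; sum ≡ 0  ⇒  +1.
|Ram(-41, -779)| = 2, even; anisotropic at {41, ∞}.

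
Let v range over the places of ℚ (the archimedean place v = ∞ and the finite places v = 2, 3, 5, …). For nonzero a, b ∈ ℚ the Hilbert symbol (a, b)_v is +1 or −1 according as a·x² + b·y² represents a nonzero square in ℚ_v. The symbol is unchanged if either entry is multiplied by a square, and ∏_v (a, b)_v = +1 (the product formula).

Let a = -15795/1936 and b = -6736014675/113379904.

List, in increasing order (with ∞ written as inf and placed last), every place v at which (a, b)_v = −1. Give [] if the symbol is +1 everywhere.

[5, inf]

Mod squares: a ≡ -195, b ≡ -3. Check v ∈ {∞, 2, 3, 5, 11, 13}.
v=∞: -195 < 0 and -3 < 0  ⇒  (a,b)_∞ = -1.
v=13: a=13^1·(≡6), b=13^2·(≡3) mod 13; (6|13)=-1, (3|13)=+1; (−1)^{1·2·6}·(-1)^2·(+1)^1 = +1.
v=5: a=5^1·(≡1), b=5^2·(≡2) mod 5; (1|5)=+1, (2|5)=-1; (−1)^{1·2·2}·(+1)^2·(-1)^1 = -1.
v=11: a=11^-2·(≡9), b=11^-6·(≡8) mod 11; (9|11)=+1, (8|11)=-1; (−1)^{-2·-6·5}·(+1)^-6·(-1)^-2 = +1.
v=2: v_2(a)=-4, v_2(b)=-6; units ≡ 5, 5 (mod 8); ε·ε+αω+βω = 0·0+-4·1+-6·1 ≡ 0  ⇒  (a,b)_2 = +1.
v=3: a=3^5·(≡1), b=3^13·(≡2) mod 3; (1|3)=+1, (2|3)=-1; (−1)^{5·13·1}·(+1)^13·(-1)^5 = +1.
Ram(-195, -3) = {5, ∞}; no ℚ_5-point on the conic.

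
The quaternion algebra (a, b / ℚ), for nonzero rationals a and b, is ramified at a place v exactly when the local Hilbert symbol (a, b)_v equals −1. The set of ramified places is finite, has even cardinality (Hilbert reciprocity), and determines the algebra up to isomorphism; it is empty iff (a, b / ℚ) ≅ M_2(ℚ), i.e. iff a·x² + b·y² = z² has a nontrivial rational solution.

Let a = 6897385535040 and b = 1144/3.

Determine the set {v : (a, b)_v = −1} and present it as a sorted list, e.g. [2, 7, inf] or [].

[5, 13]

(a, b) ≡ (385, 858) mod (ℚ^×)²; places V = {2, 3, 5, 7, 11, 13, ∞}.
(a,b)_5: α=1, u≡3; β=0, v≡3 (mod 5); (3|5)=-1, (3|5)=-1; sign (−1)^0·-1^0·-1^1 = -1.
(a,b)_∞: sgn(385)=+, sgn(858)=+, so +1.
(a,b)_7: α=1, u≡6; β=0, v≡1 (mod 7); (6|7)=-1, (1|7)=+1; sign (−1)^0·-1^0·+1^1 = +1.
(a,b)_11: α=3, u≡8; β=1, v≡9 (mod 11); (8|11)=-1, (9|11)=+1; sign (−1)^1·-1^1·+1^3 = +1.
(a,b)_3: α=4, u≡1; β=-1, v≡1 (mod 3); (1|3)=+1, (1|3)=+1; sign (−1)^0·+1^-1·+1^4 = +1.
(a,b)_2: α=6, β=3; u≡1, v≡5 (mod 8); ε(u)ε(v)=0·0, αω(v)=6·1, βω(u)=3·0; sum ≡ 0  ⇒  +1.
(a,b)_13: α=4, u≡8; β=1, v≡12 (mod 13); (8|13)=-1, (12|13)=+1; sign (−1)^0·-1^1·+1^4 = -1.
|Ram(385, 858)| = 2, even; anisotropic at {5, 13}.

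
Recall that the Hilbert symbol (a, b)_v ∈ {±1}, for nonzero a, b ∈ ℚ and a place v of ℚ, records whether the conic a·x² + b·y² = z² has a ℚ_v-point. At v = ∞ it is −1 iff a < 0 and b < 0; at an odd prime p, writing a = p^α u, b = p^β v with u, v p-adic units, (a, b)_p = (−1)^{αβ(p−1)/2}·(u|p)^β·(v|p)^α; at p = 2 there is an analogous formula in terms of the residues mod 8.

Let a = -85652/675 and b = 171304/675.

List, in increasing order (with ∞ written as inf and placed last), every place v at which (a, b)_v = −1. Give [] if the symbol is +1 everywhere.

(a, b) ≡ (-1311, 2622) mod (ℚ^×)²; places V = {2, 3, 5, 7, 19, 23, ∞}.
(a,b)_2: α=2, β=3; u≡1, v≡7 (mod 8); ε(u)ε(v)=0·1, αω(v)=2·0, βω(u)=3·0; sum ≡ 0  ⇒  +1.
(a,b)_19: α=1, u≡9; β=1, v≡1 (mod 19); (9|19)=+1, (1|19)=+1; sign (−1)^1·+1^1·+1^1 = -1.
(a,b)_3: α=-3, u≡1; β=-3, v≡1 (mod 3); (1|3)=+1, (1|3)=+1; sign (−1)^1·+1^-3·+1^-3 = -1.
(a,b)_∞: sgn(-1311)=−, sgn(2622)=+, so +1.
(a,b)_5: α=-2, u≡4; β=-2, v≡2 (mod 5); (4|5)=+1, (2|5)=-1; sign (−1)^0·+1^-2·-1^-2 = +1.
(a,b)_23: α=1, u≡6; β=1, v≡11 (mod 23); (6|23)=+1, (11|23)=-1; sign (−1)^1·+1^1·-1^1 = +1.
(a,b)_7: α=2, u≡3; β=2, v≡1 (mod 7); (3|7)=-1, (1|7)=+1; sign (−1)^0·-1^2·+1^2 = +1.
(-1311, 2622 / ℚ) ramifies at {3, 19}: a division algebra.

[3, 19]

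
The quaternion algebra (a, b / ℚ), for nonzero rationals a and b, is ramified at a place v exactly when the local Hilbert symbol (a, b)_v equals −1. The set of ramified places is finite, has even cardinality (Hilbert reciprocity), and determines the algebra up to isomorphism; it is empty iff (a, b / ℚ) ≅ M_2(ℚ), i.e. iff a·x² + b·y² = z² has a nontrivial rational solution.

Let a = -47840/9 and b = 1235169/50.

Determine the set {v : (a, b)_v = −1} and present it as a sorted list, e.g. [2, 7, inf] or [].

[5, 13]

Mod squares: a ≡ -2990, b ≡ 30498. Check v ∈ {∞, 2, 3, 5, 13, 17, 23}.
v=17: a=17^0·(≡13), b=17^1·(≡1) mod 17; (13|17)=+1, (1|17)=+1; (−1)^{0·1·8}·(+1)^1·(+1)^0 = +1.
v=3: a=3^-2·(≡1), b=3^5·(≡2) mod 3; (1|3)=+1, (2|3)=-1; (−1)^{-2·5·1}·(+1)^5·(-1)^-2 = +1.
v=13: a=13^1·(≡10), b=13^1·(≡2) mod 13; (10|13)=+1, (2|13)=-1; (−1)^{1·1·6}·(+1)^1·(-1)^1 = -1.
v=2: v_2(a)=5, v_2(b)=-1; units ≡ 1, 1 (mod 8); ε·ε+αω+βω = 0·0+5·0+-1·0 ≡ 0  ⇒  (a,b)_2 = +1.
v=5: a=5^1·(≡3), b=5^-2·(≡2) mod 5; (3|5)=-1, (2|5)=-1; (−1)^{1·-2·2}·(-1)^-2·(-1)^1 = -1.
v=∞: -2990 < 0 and 30498 > 0  ⇒  (a,b)_∞ = +1.
v=23: a=23^1·(≡4), b=23^1·(≡11) mod 23; (4|23)=+1, (11|23)=-1; (−1)^{1·1·11}·(+1)^1·(-1)^1 = +1.
Ram(-2990, 30498) = {5, 13}; no ℚ_5-point on the conic.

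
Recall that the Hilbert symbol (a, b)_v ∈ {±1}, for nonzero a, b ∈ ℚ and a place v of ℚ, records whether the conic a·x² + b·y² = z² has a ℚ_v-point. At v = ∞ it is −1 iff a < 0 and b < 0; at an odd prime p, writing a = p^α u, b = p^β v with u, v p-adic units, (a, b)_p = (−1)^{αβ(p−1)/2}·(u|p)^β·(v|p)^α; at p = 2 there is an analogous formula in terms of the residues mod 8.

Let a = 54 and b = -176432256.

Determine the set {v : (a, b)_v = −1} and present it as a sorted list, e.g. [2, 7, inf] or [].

[7, 11, 13, 17]

(a, b) ≡ (6, -34034) mod (ℚ^×)²; places V = {2, 3, 7, 11, 13, 17, ∞}.
(a,b)_2: α=1, β=7; u≡3, v≡7 (mod 8); ε(u)ε(v)=1·1, αω(v)=1·0, βω(u)=7·1; sum ≡ 0  ⇒  +1.
(a,b)_17: α=0, u≡3; β=1, v≡13 (mod 17); (3|17)=-1, (13|17)=+1; sign (−1)^0·-1^1·+1^0 = -1.
(a,b)_∞: sgn(6)=+, sgn(-34034)=−, so +1.
(a,b)_13: α=0, u≡2; β=1, v≡2 (mod 13); (2|13)=-1, (2|13)=-1; sign (−1)^0·-1^1·-1^0 = -1.
(a,b)_3: α=3, u≡2; β=4, v≡1 (mod 3); (2|3)=-1, (1|3)=+1; sign (−1)^0·-1^4·+1^3 = +1.
(a,b)_7: α=0, u≡5; β=1, v≡5 (mod 7); (5|7)=-1, (5|7)=-1; sign (−1)^0·-1^1·-1^0 = -1.
(a,b)_11: α=0, u≡10; β=1, v≡2 (mod 11); (10|11)=-1, (2|11)=-1; sign (−1)^0·-1^1·-1^0 = -1.
|Ram(6, -34034)| = 4, even; anisotropic at {7, 11, 13, 17}.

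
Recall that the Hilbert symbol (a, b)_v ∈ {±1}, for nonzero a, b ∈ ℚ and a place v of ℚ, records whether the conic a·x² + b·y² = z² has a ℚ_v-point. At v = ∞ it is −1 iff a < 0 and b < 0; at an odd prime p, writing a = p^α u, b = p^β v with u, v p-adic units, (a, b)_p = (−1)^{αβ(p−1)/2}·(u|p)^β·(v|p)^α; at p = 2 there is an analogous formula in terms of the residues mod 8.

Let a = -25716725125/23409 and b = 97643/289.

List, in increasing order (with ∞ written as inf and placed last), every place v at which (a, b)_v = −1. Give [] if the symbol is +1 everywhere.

[2, 5, 7, 13, 29, 43]

(a, b) ≡ (-20993245, 97643) mod (ℚ^×)²; places V = {2, 3, 5, 7, 13, 17, 29, 37, 43, ∞}.
(a,b)_13: α=1, u≡7; β=1, v≡12 (mod 13); (7|13)=-1, (12|13)=+1; sign (−1)^0·-1^1·+1^1 = -1.
(a,b)_17: α=-2, u≡16; β=-2, v≡12 (mod 17); (16|17)=+1, (12|17)=-1; sign (−1)^0·+1^-2·-1^-2 = +1.
(a,b)_5: α=3, u≡1; β=0, v≡2 (mod 5); (1|5)=+1, (2|5)=-1; sign (−1)^0·+1^0·-1^3 = -1.
(a,b)_43: α=1, u≡39; β=0, v≡8 (mod 43); (39|43)=-1, (8|43)=-1; sign (−1)^0·-1^0·-1^1 = -1.
(a,b)_29: α=1, u≡16; β=1, v≡26 (mod 29); (16|29)=+1, (26|29)=-1; sign (−1)^0·+1^1·-1^1 = -1.
(a,b)_3: α=-4, u≡2; β=0, v≡2 (mod 3); (2|3)=-1, (2|3)=-1; sign (−1)^0·-1^0·-1^-4 = +1.
(a,b)_37: α=1, u≡9; β=1, v≡30 (mod 37); (9|37)=+1, (30|37)=+1; sign (−1)^0·+1^1·+1^1 = +1.
(a,b)_∞: sgn(-20993245)=−, sgn(97643)=+, so +1.
(a,b)_7: α=3, u≡5; β=1, v≡6 (mod 7); (5|7)=-1, (6|7)=-1; sign (−1)^1·-1^1·-1^3 = -1.
(a,b)_2: α=0, β=0; u≡3, v≡3 (mod 8); ε(u)ε(v)=1·1, αω(v)=0·1, βω(u)=0·1; sum ≡ 1  ⇒  -1.
Ram(-20993245, 97643) = {2, 5, 7, 13, 29, 43}; no ℚ_2-point on the conic.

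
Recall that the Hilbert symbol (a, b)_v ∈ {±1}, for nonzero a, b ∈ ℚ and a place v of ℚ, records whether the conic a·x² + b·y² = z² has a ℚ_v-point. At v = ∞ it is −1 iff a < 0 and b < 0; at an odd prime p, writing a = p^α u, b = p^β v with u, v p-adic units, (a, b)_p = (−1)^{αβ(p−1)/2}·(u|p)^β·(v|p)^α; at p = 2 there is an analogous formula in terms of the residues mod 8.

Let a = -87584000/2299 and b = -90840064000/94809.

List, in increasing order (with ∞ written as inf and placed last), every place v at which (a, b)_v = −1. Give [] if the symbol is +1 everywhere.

Mod squares: a ≡ -260015, b ≡ -497668710. Check v ∈ {∞, 2, 3, 5, 7, 11, 13, 17, 19, 23, 29}.
v=19: a=19^-1·(≡13), b=19^1·(≡6) mod 19; (13|19)=-1, (6|19)=+1; (−1)^{-1·1·9}·(-1)^1·(+1)^-1 = +1.
v=23: a=23^1·(≡5), b=23^1·(≡9) mod 23; (5|23)=-1, (9|23)=+1; (−1)^{1·1·11}·(-1)^1·(+1)^1 = +1.
v=5: a=5^3·(≡2), b=5^3·(≡2) mod 5; (2|5)=-1, (2|5)=-1; (−1)^{3·3·2}·(-1)^3·(-1)^3 = +1.
v=∞: -260015 < 0 and -497668710 < 0  ⇒  (a,b)_∞ = -1.
v=13: a=13^0·(≡5), b=13^-2·(≡8) mod 13; (5|13)=-1, (8|13)=-1; (−1)^{0·-2·6}·(-1)^-2·(-1)^0 = +1.
v=2: v_2(a)=8, v_2(b)=13; units ≡ 1, 5 (mod 8); ε·ε+αω+βω = 0·0+8·1+13·0 ≡ 0  ⇒  (a,b)_2 = +1.
v=3: a=3^0·(≡1), b=3^-1·(≡2) mod 3; (1|3)=+1, (2|3)=-1; (−1)^{0·-1·1}·(+1)^-1·(-1)^0 = +1.
v=7: a=7^1·(≡1), b=7^1·(≡6) mod 7; (1|7)=+1, (6|7)=-1; (−1)^{1·1·3}·(+1)^1·(-1)^1 = +1.
v=29: a=29^0·(≡22), b=29^1·(≡26) mod 29; (22|29)=+1, (26|29)=-1; (−1)^{0·1·14}·(+1)^1·(-1)^0 = +1.
v=11: a=11^-2·(≡3), b=11^-1·(≡3) mod 11; (3|11)=+1, (3|11)=+1; (−1)^{-2·-1·5}·(+1)^-1·(+1)^-2 = +1.
v=17: a=17^1·(≡5), b=17^-1·(≡9) mod 17; (5|17)=-1, (9|17)=+1; (−1)^{1·-1·8}·(-1)^-1·(+1)^1 = -1.
Ram(-260015, -497668710) = {17, ∞}; no ℚ_17-point on the conic.

[17, inf]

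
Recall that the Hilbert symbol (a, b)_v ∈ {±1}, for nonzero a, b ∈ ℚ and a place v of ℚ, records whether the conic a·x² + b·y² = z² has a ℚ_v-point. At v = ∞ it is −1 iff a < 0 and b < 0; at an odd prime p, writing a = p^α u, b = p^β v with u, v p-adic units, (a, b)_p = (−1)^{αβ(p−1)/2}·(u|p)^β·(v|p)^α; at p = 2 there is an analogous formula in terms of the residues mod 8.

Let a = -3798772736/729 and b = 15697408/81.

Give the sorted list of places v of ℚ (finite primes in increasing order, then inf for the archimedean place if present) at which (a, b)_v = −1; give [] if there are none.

(a, b) ≡ (-30659, 61318) mod (ℚ^×)²; places V = {2, 3, 11, 23, 31, 43, ∞}.
(a,b)_31: α=1, u≡13; β=1, v≡4 (mod 31); (13|31)=-1, (4|31)=+1; sign (−1)^1·-1^1·+1^1 = +1.
(a,b)_43: α=1, u≡26; β=1, v≡20 (mod 43); (26|43)=-1, (20|43)=-1; sign (−1)^1·-1^1·-1^1 = -1.
(a,b)_11: α=2, u≡3; β=0, v≡3 (mod 11); (3|11)=+1, (3|11)=+1; sign (−1)^0·+1^0·+1^2 = +1.
(a,b)_2: α=10, β=9; u≡5, v≡3 (mod 8); ε(u)ε(v)=0·1, αω(v)=10·1, βω(u)=9·1; sum ≡ 1  ⇒  -1.
(a,b)_3: α=-6, u≡1; β=-4, v≡1 (mod 3); (1|3)=+1, (1|3)=+1; sign (−1)^0·+1^-4·+1^-6 = +1.
(a,b)_23: α=1, u≡16; β=1, v≡11 (mod 23); (16|23)=+1, (11|23)=-1; sign (−1)^1·+1^1·-1^1 = +1.
(a,b)_∞: sgn(-30659)=−, sgn(61318)=+, so +1.
Ram(-30659, 61318) = {2, 43}; no ℚ_2-point on the conic.

[2, 43]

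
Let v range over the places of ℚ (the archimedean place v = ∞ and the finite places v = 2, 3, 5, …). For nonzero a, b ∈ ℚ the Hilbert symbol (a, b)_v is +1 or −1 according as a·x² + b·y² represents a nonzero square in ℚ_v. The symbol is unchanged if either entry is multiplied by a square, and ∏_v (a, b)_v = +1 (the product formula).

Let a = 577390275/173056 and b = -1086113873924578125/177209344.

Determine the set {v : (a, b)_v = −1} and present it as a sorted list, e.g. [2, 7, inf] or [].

[2, 11, 17, 31]

(a, b) ≡ (11, -5797) mod (ℚ^×)²; places V = {2, 3, 5, 7, 11, 13, 17, 23, 31, ∞}.
(a,b)_31: α=0, u≡26; β=1, v≡29 (mod 31); (26|31)=-1, (29|31)=-1; sign (−1)^0·-1^1·-1^0 = -1.
(a,b)_17: α=0, u≡5; β=1, v≡13 (mod 17); (5|17)=-1, (13|17)=+1; sign (−1)^0·-1^1·+1^0 = -1.
(a,b)_11: α=1, u≡4; β=1, v≡5 (mod 11); (4|11)=+1, (5|11)=+1; sign (−1)^1·+1^1·+1^1 = -1.
(a,b)_13: α=-2, u≡2; β=-2, v≡4 (mod 13); (2|13)=-1, (4|13)=+1; sign (−1)^0·-1^-2·+1^-2 = +1.
(a,b)_5: α=2, u≡1; β=6, v≡3 (mod 5); (1|5)=+1, (3|5)=-1; sign (−1)^0·+1^6·-1^2 = +1.
(a,b)_3: α=4, u≡2; β=4, v≡2 (mod 3); (2|3)=-1, (2|3)=-1; sign (−1)^0·-1^4·-1^4 = +1.
(a,b)_2: α=-10, β=-20; u≡3, v≡3 (mod 8); ε(u)ε(v)=1·1, αω(v)=-10·1, βω(u)=-20·1; sum ≡ 1  ⇒  -1.
(a,b)_7: α=2, u≡2; β=0, v≡6 (mod 7); (2|7)=+1, (6|7)=-1; sign (−1)^0·+1^0·-1^2 = +1.
(a,b)_23: α=2, u≡14; β=6, v≡21 (mod 23); (14|23)=-1, (21|23)=-1; sign (−1)^0·-1^6·-1^2 = +1.
(a,b)_∞: sgn(11)=+, sgn(-5797)=−, so +1.
|Ram(11, -5797)| = 4, even; anisotropic at {2, 11, 17, 31}.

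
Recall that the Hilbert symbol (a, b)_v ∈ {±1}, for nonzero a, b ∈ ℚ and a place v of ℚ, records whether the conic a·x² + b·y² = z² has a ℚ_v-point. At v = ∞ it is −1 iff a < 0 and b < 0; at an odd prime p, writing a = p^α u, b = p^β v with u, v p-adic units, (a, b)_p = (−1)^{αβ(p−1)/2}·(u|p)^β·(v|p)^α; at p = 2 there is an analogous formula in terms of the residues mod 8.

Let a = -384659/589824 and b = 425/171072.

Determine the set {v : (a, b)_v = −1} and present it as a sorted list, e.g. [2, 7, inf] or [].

Mod squares: a ≡ -11, b ≡ 561. Check v ∈ {∞, 2, 3, 5, 11, 17}.
v=11: a=11^3·(≡2), b=11^-1·(≡2) mod 11; (2|11)=-1, (2|11)=-1; (−1)^{3·-1·5}·(-1)^-1·(-1)^3 = -1.
v=17: a=17^2·(≡7), b=17^1·(≡8) mod 17; (7|17)=-1, (8|17)=+1; (−1)^{2·1·8}·(-1)^1·(+1)^2 = -1.
v=2: v_2(a)=-16, v_2(b)=-6; units ≡ 5, 1 (mod 8); ε·ε+αω+βω = 0·0+-16·0+-6·1 ≡ 0  ⇒  (a,b)_2 = +1.
v=∞: -11 < 0 and 561 > 0  ⇒  (a,b)_∞ = +1.
v=5: a=5^0·(≡4), b=5^2·(≡1) mod 5; (4|5)=+1, (1|5)=+1; (−1)^{0·2·2}·(+1)^2·(+1)^0 = +1.
v=3: a=3^-2·(≡1), b=3^-5·(≡1) mod 3; (1|3)=+1, (1|3)=+1; (−1)^{-2·-5·1}·(+1)^-5·(+1)^-2 = +1.
|Ram(-11, 561)| = 2, even; anisotropic at {11, 17}.

[11, 17]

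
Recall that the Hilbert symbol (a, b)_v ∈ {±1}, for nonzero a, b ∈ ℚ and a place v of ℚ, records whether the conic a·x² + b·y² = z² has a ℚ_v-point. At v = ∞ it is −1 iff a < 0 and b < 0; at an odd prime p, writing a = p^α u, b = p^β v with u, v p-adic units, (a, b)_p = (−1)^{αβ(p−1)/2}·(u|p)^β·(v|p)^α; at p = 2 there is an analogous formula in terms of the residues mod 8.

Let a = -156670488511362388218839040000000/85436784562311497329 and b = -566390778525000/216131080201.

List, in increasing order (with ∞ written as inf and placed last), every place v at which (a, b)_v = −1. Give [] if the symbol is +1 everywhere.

Mod squares: a ≡ -132990, b ≡ -3410. Check v ∈ {∞, 2, 3, 5, 7, 11, 13, 17, 19, 23, 29, 31, 41, 47}.
v=47: a=47^2·(≡11), b=47^0·(≡42) mod 47; (11|47)=-1, (42|47)=+1; (−1)^{2·0·23}·(-1)^0·(+1)^2 = +1.
v=17: a=17^-2·(≡2), b=17^-2·(≡3) mod 17; (2|17)=+1, (3|17)=-1; (−1)^{-2·-2·8}·(+1)^-2·(-1)^-2 = +1.
v=11: a=11^5·(≡10), b=11^3·(≡1) mod 11; (10|11)=-1, (1|11)=+1; (−1)^{5·3·5}·(-1)^3·(+1)^5 = +1.
v=41: a=41^-6·(≡7), b=41^-2·(≡11) mod 41; (7|41)=-1, (11|41)=-1; (−1)^{-6·-2·20}·(-1)^-2·(-1)^-6 = +1.
v=19: a=19^0·(≡10), b=19^2·(≡13) mod 19; (10|19)=-1, (13|19)=-1; (−1)^{0·2·9}·(-1)^2·(-1)^0 = +1.
v=29: a=29^0·(≡6), b=29^-2·(≡8) mod 29; (6|29)=+1, (8|29)=-1; (−1)^{0·-2·14}·(+1)^-2·(-1)^0 = +1.
v=3: a=3^5·(≡1), b=3^2·(≡1) mod 3; (1|3)=+1, (1|3)=+1; (−1)^{5·2·1}·(+1)^2·(+1)^5 = +1.
v=7: a=7^-6·(≡3), b=7^0·(≡5) mod 7; (3|7)=-1, (5|7)=-1; (−1)^{-6·0·3}·(-1)^0·(-1)^-6 = +1.
v=2: v_2(a)=21, v_2(b)=3; units ≡ 1, 7 (mod 8); ε·ε+αω+βω = 0·1+21·0+3·0 ≡ 0  ⇒  (a,b)_2 = +1.
v=31: a=31^3·(≡28), b=31^1·(≡2) mod 31; (28|31)=+1, (2|31)=+1; (−1)^{3·1·15}·(+1)^1·(+1)^3 = -1.
v=23: a=23^-2·(≡17), b=23^-2·(≡20) mod 23; (17|23)=-1, (20|23)=-1; (−1)^{-2·-2·11}·(-1)^-2·(-1)^-2 = +1.
v=13: a=13^5·(≡10), b=13^2·(≡9) mod 13; (10|13)=+1, (9|13)=+1; (−1)^{5·2·6}·(+1)^2·(+1)^5 = +1.
v=∞: -132990 < 0 and -3410 < 0  ⇒  (a,b)_∞ = -1.
v=5: a=5^7·(≡2), b=5^5·(≡2) mod 5; (2|5)=-1, (2|5)=-1; (−1)^{7·5·2}·(-1)^5·(-1)^7 = +1.
Ram(-132990, -3410) = {31, ∞}; no ℚ_31-point on the conic.

[31, inf]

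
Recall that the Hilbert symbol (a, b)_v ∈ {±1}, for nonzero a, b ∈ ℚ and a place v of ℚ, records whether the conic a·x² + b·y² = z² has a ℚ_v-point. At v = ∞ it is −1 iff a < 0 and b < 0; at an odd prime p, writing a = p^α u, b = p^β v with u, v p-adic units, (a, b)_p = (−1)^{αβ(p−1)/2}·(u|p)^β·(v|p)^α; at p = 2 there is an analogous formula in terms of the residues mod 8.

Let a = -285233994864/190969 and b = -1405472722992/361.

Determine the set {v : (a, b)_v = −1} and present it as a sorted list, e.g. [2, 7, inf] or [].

[3, 13, 41, inf]

(a, b) ≡ (-1599, -2067) mod (ℚ^×)²; places V = {2, 3, 7, 13, 19, 23, 41, 53, ∞}.
(a,b)_2: α=4, β=4; u≡1, v≡5 (mod 8); ε(u)ε(v)=0·0, αω(v)=4·1, βω(u)=4·0; sum ≡ 0  ⇒  +1.
(a,b)_13: α=1, u≡7; β=1, v≡4 (mod 13); (7|13)=-1, (4|13)=+1; sign (−1)^0·-1^1·+1^1 = -1.
(a,b)_∞: sgn(-1599)=−, sgn(-2067)=−, so -1.
(a,b)_19: α=-2, u≡1; β=-2, v≡9 (mod 19); (1|19)=+1, (9|19)=+1; sign (−1)^0·+1^-2·+1^-2 = +1.
(a,b)_23: α=-2, u≡15; β=0, v≡1 (mod 23); (15|23)=-1, (1|23)=+1; sign (−1)^0·-1^0·+1^-2 = +1.
(a,b)_3: α=5, u≡1; β=3, v≡1 (mod 3); (1|3)=+1, (1|3)=+1; sign (−1)^1·+1^3·+1^5 = -1.
(a,b)_7: α=2, u≡4; β=0, v≡3 (mod 7); (4|7)=+1, (3|7)=-1; sign (−1)^0·+1^0·-1^2 = +1.
(a,b)_41: α=1, u≡37; β=2, v≡30 (mod 41); (37|41)=+1, (30|41)=-1; sign (−1)^0·+1^2·-1^1 = -1.
(a,b)_53: α=2, u≡44; β=3, v≡3 (mod 53); (44|53)=+1, (3|53)=-1; sign (−1)^0·+1^3·-1^2 = +1.
Ram(-1599, -2067) = {3, 13, 41, ∞}; no ℚ_3-point on the conic.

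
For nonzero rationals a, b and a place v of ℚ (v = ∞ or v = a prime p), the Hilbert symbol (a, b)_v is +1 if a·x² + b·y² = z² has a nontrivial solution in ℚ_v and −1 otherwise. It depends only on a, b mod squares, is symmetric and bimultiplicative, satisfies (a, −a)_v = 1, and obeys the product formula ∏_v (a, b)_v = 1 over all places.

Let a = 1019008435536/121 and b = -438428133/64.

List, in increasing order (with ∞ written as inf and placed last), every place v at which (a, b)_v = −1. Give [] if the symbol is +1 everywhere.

[31, 37]

Mod squares: a ≡ 10101, b ≡ -44733. Check v ∈ {∞, 2, 3, 7, 11, 13, 31, 37}.
v=11: a=11^-2·(≡3), b=11^2·(≡3) mod 11; (3|11)=+1, (3|11)=+1; (−1)^{-2·2·5}·(+1)^2·(+1)^-2 = +1.
v=∞: 10101 > 0 and -44733 < 0  ⇒  (a,b)_∞ = +1.
v=31: a=31^2·(≡27), b=31^1·(≡4) mod 31; (27|31)=-1, (4|31)=+1; (−1)^{2·1·15}·(-1)^1·(+1)^2 = -1.
v=7: a=7^1·(≡4), b=7^0·(≡4) mod 7; (4|7)=+1, (4|7)=+1; (−1)^{1·0·3}·(+1)^0·(+1)^1 = +1.
v=3: a=3^9·(≡1), b=3^5·(≡2) mod 3; (1|3)=+1, (2|3)=-1; (−1)^{9·5·1}·(+1)^5·(-1)^9 = +1.
v=13: a=13^1·(≡4), b=13^1·(≡4) mod 13; (4|13)=+1, (4|13)=+1; (−1)^{1·1·6}·(+1)^1·(+1)^1 = +1.
v=37: a=37^1·(≡5), b=37^1·(≡27) mod 37; (5|37)=-1, (27|37)=+1; (−1)^{1·1·18}·(-1)^1·(+1)^1 = -1.
v=2: v_2(a)=4, v_2(b)=-6; units ≡ 5, 3 (mod 8); ε·ε+αω+βω = 0·1+4·1+-6·1 ≡ 0  ⇒  (a,b)_2 = +1.
|Ram(10101, -44733)| = 2, even; anisotropic at {31, 37}.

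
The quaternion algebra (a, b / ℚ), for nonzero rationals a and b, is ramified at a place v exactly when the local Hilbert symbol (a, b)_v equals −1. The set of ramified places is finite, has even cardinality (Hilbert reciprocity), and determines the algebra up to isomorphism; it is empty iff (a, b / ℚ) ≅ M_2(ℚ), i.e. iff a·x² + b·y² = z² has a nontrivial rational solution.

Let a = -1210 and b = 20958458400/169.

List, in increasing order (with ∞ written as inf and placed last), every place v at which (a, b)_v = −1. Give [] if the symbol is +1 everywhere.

[2, 3]

Mod squares: a ≡ -10, b ≡ 66. Check v ∈ {∞, 2, 3, 5, 11, 13}.
v=2: v_2(a)=1, v_2(b)=5; units ≡ 3, 1 (mod 8); ε·ε+αω+βω = 1·0+1·0+5·1 ≡ 1  ⇒  (a,b)_2 = -1.
v=∞: -10 < 0 and 66 > 0  ⇒  (a,b)_∞ = +1.
v=13: a=13^0·(≡12), b=13^-2·(≡9) mod 13; (12|13)=+1, (9|13)=+1; (−1)^{0·-2·6}·(+1)^-2·(+1)^0 = +1.
v=3: a=3^0·(≡2), b=3^9·(≡1) mod 3; (2|3)=-1, (1|3)=+1; (−1)^{0·9·1}·(-1)^9·(+1)^0 = -1.
v=11: a=11^2·(≡1), b=11^3·(≡8) mod 11; (1|11)=+1, (8|11)=-1; (−1)^{2·3·5}·(+1)^3·(-1)^2 = +1.
v=5: a=5^1·(≡3), b=5^2·(≡4) mod 5; (3|5)=-1, (4|5)=+1; (−1)^{1·2·2}·(-1)^2·(+1)^1 = +1.
|Ram(-10, 66)| = 2, even; anisotropic at {2, 3}.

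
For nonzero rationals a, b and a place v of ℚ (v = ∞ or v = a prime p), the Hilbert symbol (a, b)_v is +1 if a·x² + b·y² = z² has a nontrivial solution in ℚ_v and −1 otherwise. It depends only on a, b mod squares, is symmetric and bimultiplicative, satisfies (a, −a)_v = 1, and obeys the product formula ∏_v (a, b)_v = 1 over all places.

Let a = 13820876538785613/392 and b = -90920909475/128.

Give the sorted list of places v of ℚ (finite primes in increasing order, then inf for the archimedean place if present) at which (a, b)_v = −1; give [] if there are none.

Mod squares: a ≡ 1914, b ≡ -22. Check v ∈ {∞, 2, 3, 5, 7, 11, 19, 29}.
v=7: a=7^-2·(≡3), b=7^0·(≡5) mod 7; (3|7)=-1, (5|7)=-1; (−1)^{-2·0·3}·(-1)^0·(-1)^-2 = +1.
v=19: a=19^4·(≡18), b=19^2·(≡16) mod 19; (18|19)=-1, (16|19)=+1; (−1)^{4·2·9}·(-1)^2·(+1)^4 = +1.
v=∞: 1914 > 0 and -22 < 0  ⇒  (a,b)_∞ = +1.
v=5: a=5^0·(≡4), b=5^2·(≡2) mod 5; (4|5)=+1, (2|5)=-1; (−1)^{0·2·2}·(+1)^2·(-1)^0 = +1.
v=2: v_2(a)=-3, v_2(b)=-7; units ≡ 5, 5 (mod 8); ε·ε+αω+βω = 0·0+-3·1+-7·1 ≡ 0  ⇒  (a,b)_2 = +1.
v=3: a=3^3·(≡2), b=3^2·(≡2) mod 3; (2|3)=-1, (2|3)=-1; (−1)^{3·2·1}·(-1)^2·(-1)^3 = -1.
v=11: a=11^5·(≡1), b=11^3·(≡4) mod 11; (1|11)=+1, (4|11)=+1; (−1)^{5·3·5}·(+1)^3·(+1)^5 = -1.
v=29: a=29^3·(≡19), b=29^2·(≡28) mod 29; (19|29)=-1, (28|29)=+1; (−1)^{3·2·14}·(-1)^2·(+1)^3 = +1.
(1914, -22 / ℚ) ramifies at {3, 11}: a division algebra.

[3, 11]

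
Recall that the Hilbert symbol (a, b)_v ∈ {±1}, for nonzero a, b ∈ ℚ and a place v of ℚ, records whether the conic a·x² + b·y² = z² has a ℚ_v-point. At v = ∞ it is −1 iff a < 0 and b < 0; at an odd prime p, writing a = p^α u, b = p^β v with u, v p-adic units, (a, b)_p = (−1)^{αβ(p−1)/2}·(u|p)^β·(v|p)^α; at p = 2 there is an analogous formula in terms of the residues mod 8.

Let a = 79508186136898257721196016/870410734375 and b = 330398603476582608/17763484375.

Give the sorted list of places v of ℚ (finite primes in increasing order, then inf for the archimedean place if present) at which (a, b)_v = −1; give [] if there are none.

[3, 11, 37, 41]

(a, b) ≡ (91553, 108316131) mod (ℚ^×)²; places V = {2, 3, 5, 7, 11, 13, 19, 23, 29, 31, 37, 41, ∞}.
(a,b)_2: α=4, β=4; u≡1, v≡3 (mod 8); ε(u)ε(v)=0·1, αω(v)=4·1, βω(u)=4·0; sum ≡ 0  ⇒  +1.
(a,b)_41: α=3, u≡30; β=2, v≡11 (mod 41); (30|41)=-1, (11|41)=-1; sign (−1)^0·-1^2·-1^3 = -1.
(a,b)_13: α=-2, u≡2; β=-2, v≡12 (mod 13); (2|13)=-1, (12|13)=+1; sign (−1)^0·-1^-2·+1^-2 = +1.
(a,b)_7: α=-3, u≡6; β=-1, v≡1 (mod 7); (6|7)=-1, (1|7)=+1; sign (−1)^1·-1^-1·+1^-3 = +1.
(a,b)_∞: sgn(91553)=+, sgn(108316131)=+, so +1.
(a,b)_19: α=2, u≡17; β=1, v≡12 (mod 19); (17|19)=+1, (12|19)=-1; sign (−1)^0·+1^1·-1^2 = +1.
(a,b)_29: α=1, u≡4; β=1, v≡25 (mod 29); (4|29)=+1, (25|29)=+1; sign (−1)^0·+1^1·+1^1 = +1.
(a,b)_37: α=2, u≡23; β=1, v≡15 (mod 37); (23|37)=-1, (15|37)=-1; sign (−1)^0·-1^1·-1^2 = -1.
(a,b)_31: α=-2, u≡20; β=-2, v≡17 (mod 31); (20|31)=+1, (17|31)=-1; sign (−1)^0·+1^-2·-1^-2 = +1.
(a,b)_11: α=5, u≡2; β=3, v≡6 (mod 11); (2|11)=-1, (6|11)=-1; sign (−1)^1·-1^3·-1^5 = -1.
(a,b)_3: α=10, u≡2; β=9, v≡2 (mod 3); (2|3)=-1, (2|3)=-1; sign (−1)^0·-1^9·-1^10 = -1.
(a,b)_5: α=-6, u≡3; β=-6, v≡1 (mod 5); (3|5)=-1, (1|5)=+1; sign (−1)^0·-1^-6·+1^-6 = +1.
(a,b)_23: α=2, u≡3; β=1, v≡3 (mod 23); (3|23)=+1, (3|23)=+1; sign (−1)^0·+1^1·+1^2 = +1.
(91553, 108316131 / ℚ) ramifies at {3, 11, 37, 41}: a division algebra.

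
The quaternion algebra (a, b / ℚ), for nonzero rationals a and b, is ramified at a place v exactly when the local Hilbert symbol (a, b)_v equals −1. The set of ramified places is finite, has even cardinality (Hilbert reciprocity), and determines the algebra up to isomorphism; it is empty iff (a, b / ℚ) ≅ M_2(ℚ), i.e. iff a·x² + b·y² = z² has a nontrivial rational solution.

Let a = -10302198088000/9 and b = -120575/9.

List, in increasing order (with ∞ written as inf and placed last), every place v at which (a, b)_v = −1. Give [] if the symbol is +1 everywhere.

Mod squares: a ≡ -38099845, b ≡ -4823. Check v ∈ {∞, 2, 3, 5, 7, 13, 19, 23, 47, 53}.
v=23: a=23^1·(≡11), b=23^0·(≡22) mod 23; (11|23)=-1, (22|23)=-1; (−1)^{1·0·11}·(-1)^0·(-1)^1 = -1.
v=13: a=13^2·(≡1), b=13^1·(≡8) mod 13; (1|13)=+1, (8|13)=-1; (−1)^{2·1·6}·(+1)^1·(-1)^2 = +1.
v=47: a=47^1·(≡21), b=47^0·(≡3) mod 47; (21|47)=+1, (3|47)=+1; (−1)^{1·0·23}·(+1)^0·(+1)^1 = +1.
v=53: a=53^1·(≡35), b=53^1·(≡24) mod 53; (35|53)=-1, (24|53)=+1; (−1)^{1·1·26}·(-1)^1·(+1)^1 = -1.
v=2: v_2(a)=6, v_2(b)=0; units ≡ 3, 1 (mod 8); ε·ε+αω+βω = 1·0+6·0+0·1 ≡ 0  ⇒  (a,b)_2 = +1.
v=7: a=7^1·(≡2), b=7^1·(≡1) mod 7; (2|7)=+1, (1|7)=+1; (−1)^{1·1·3}·(+1)^1·(+1)^1 = -1.
v=5: a=5^3·(≡4), b=5^2·(≡3) mod 5; (4|5)=+1, (3|5)=-1; (−1)^{3·2·2}·(+1)^2·(-1)^3 = -1.
v=3: a=3^-2·(≡2), b=3^-2·(≡1) mod 3; (2|3)=-1, (1|3)=+1; (−1)^{-2·-2·1}·(-1)^-2·(+1)^-2 = +1.
v=19: a=19^1·(≡4), b=19^0·(≡2) mod 19; (4|19)=+1, (2|19)=-1; (−1)^{1·0·9}·(+1)^0·(-1)^1 = -1.
v=∞: -38099845 < 0 and -4823 < 0  ⇒  (a,b)_∞ = -1.
(-38099845, -4823 / ℚ) ramifies at {5, 7, 19, 23, 53, ∞}: a division algebra.

[5, 7, 19, 23, 53, inf]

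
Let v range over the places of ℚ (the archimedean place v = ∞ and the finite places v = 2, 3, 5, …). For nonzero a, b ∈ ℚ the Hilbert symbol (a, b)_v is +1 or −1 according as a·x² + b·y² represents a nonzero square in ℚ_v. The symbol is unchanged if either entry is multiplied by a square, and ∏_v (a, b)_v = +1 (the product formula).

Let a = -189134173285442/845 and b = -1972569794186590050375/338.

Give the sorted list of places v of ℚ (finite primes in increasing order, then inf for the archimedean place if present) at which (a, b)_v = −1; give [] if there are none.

[2, 3, 5, inf]

Mod squares: a ≡ -10, b ≡ -1009470. Check v ∈ {∞, 2, 3, 5, 7, 11, 13, 17, 19, 23}.
v=2: v_2(a)=1, v_2(b)=-1; units ≡ 3, 1 (mod 8); ε·ε+αω+βω = 1·0+1·0+-1·1 ≡ 1  ⇒  (a,b)_2 = -1.
v=∞: -10 < 0 and -1009470 < 0  ⇒  (a,b)_∞ = -1.
v=7: a=7^2·(≡2), b=7^1·(≡4) mod 7; (2|7)=+1, (4|7)=+1; (−1)^{2·1·3}·(+1)^1·(+1)^2 = +1.
v=17: a=17^4·(≡11), b=17^4·(≡12) mod 17; (11|17)=-1, (12|17)=-1; (−1)^{4·4·8}·(-1)^4·(-1)^4 = +1.
v=19: a=19^2·(≡17), b=19^3·(≡2) mod 19; (17|19)=+1, (2|19)=-1; (−1)^{2·3·9}·(+1)^3·(-1)^2 = +1.
v=13: a=13^-2·(≡1), b=13^-2·(≡6) mod 13; (1|13)=+1, (6|13)=-1; (−1)^{-2·-2·6}·(+1)^-2·(-1)^-2 = +1.
v=11: a=11^2·(≡9), b=11^3·(≡9) mod 11; (9|11)=+1, (9|11)=+1; (−1)^{2·3·5}·(+1)^3·(+1)^2 = +1.
v=23: a=23^2·(≡9), b=23^3·(≡17) mod 23; (9|23)=+1, (17|23)=-1; (−1)^{2·3·11}·(+1)^3·(-1)^2 = +1.
v=3: a=3^0·(≡2), b=3^5·(≡2) mod 3; (2|3)=-1, (2|3)=-1; (−1)^{0·5·1}·(-1)^5·(-1)^0 = -1.
v=5: a=5^-1·(≡2), b=5^3·(≡4) mod 5; (2|5)=-1, (4|5)=+1; (−1)^{-1·3·2}·(-1)^3·(+1)^-1 = -1.
Ram(-10, -1009470) = {2, 3, 5, ∞}; no ℚ_2-point on the conic.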